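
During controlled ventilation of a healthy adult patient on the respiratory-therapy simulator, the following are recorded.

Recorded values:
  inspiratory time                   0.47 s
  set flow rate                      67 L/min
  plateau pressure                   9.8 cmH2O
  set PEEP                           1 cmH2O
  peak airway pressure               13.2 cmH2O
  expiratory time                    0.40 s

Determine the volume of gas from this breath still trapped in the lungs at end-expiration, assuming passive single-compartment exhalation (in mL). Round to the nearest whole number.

Flow: 67 L/min ÷ 60 = 1.1167 L/s.
Vt = flow × Ti = 1.1167 L/s × 0.47 s × 1000 mL/L = 524.85 mL.
R = (PIP − Pplat)/V̇ = (13.2 − 9.8) / 1.1167 = 3.4/1.1167 = 3.045 cmH2O·s/L.
C = Vt/(Pplat − PEEP) = 524.85 / (9.8 − 1) = 524.85/8.8 = 59.642 mL/cmH2O.
τ = R × C = 3.045 × 0.05964 L/cmH2O = 0.1816 s.
Fraction remaining = e^(−Te/τ) = e^(−0.40/0.1816) = 0.1105.
Trapped volume = 524.85 × 0.1105 = 57.996 mL.

58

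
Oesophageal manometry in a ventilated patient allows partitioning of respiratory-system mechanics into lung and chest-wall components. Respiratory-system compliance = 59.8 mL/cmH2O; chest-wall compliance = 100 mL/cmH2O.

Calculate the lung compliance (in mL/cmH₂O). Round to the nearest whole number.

149

1/CL = 1/Crs − 1/Ccw.
1/CL = 1/59.8 − 1/100 = 0.006722.
CL = 148.77 mL/cmH2O.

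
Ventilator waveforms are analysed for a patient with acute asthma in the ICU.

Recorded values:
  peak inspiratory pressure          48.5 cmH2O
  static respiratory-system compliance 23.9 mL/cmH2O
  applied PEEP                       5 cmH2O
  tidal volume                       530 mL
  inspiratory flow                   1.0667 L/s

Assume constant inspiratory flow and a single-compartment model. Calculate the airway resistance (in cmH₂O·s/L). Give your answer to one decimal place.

Equation of motion (constant flow): PIP = Vt/C + R·V̇ + PEEP.
R·V̇ = PIP − Vt/C − PEEP = 48.5 − 530/23.9 − 5 = 48.5 − 22.176 − 5 = 21.324 cmH2O.
R = 21.324 / 1.0667 = 19.991 cmH2O·s/L.

20.0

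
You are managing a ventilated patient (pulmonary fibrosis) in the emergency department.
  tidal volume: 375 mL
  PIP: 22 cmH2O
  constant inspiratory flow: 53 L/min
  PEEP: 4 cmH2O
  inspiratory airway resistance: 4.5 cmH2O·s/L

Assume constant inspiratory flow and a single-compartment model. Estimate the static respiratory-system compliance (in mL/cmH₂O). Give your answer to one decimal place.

26.7

Flow: 53 L/min ÷ 60 = 0.8833 L/s.
Equation of motion (constant flow): PIP = Vt/C + R·V̇ + PEEP.
Vt/C = PIP − R·V̇ − PEEP = 22 − 4.5×0.8833 − 4 = 22 − 3.975 − 4 = 14.025 cmH2O.
C = Vt / 14.025 = 375 / 14.025 = 26.738 mL/cmH2O.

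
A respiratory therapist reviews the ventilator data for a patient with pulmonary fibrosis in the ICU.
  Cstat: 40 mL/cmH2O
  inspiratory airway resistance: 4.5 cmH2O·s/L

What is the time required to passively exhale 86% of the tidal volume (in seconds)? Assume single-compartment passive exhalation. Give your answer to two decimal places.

τ = R × C = 4.5 × 40 mL/cmH2O = 4.5 × 0.040 L/cmH2O = 0.18 s.
Exhaled fraction f = 1 − e^(−t/τ) → t = −τ·ln(1 − f) = −0.18·ln(0.14) = 0.3539 s.

0.35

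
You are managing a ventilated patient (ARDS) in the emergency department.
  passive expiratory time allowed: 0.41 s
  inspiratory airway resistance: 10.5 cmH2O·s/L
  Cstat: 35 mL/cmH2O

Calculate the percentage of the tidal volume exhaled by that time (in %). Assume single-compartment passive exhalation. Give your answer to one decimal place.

67.2

τ = R × C = 10.5 × 35 mL/cmH2O = 10.5 × 0.035 L/cmH2O = 0.3675 s.
Passive exhalation: V(t)/V₀ = e^(−t/τ) = e^(−0.41/0.3675) = 0.3277.
Fraction exhaled = 1 − 0.3277 = 0.6723 → 67.23%.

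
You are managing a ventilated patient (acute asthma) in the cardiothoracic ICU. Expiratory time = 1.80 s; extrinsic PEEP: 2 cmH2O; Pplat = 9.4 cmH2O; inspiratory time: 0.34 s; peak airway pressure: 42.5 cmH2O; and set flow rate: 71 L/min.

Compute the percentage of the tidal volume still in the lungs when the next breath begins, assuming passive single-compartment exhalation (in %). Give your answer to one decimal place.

Flow: 71 L/min ÷ 60 = 1.1833 L/s.
Vt = flow × Ti = 1.1833 L/s × 0.34 s × 1000 mL/L = 402.32 mL.
R = (PIP − Pplat)/V̇ = (42.5 − 9.4) / 1.1833 = 33.1/1.1833 = 27.973 cmH2O·s/L.
C = Vt/(Pplat − PEEP) = 402.32 / (9.4 − 2) = 402.32/7.4 = 54.368 mL/cmH2O.
τ = R × C = 27.973 × 0.05437 L/cmH2O = 1.521 s.
Fraction remaining at end-expiration = e^(−Te/τ) = e^(−1.80/1.521) = 0.3062 → 30.62%.

30.6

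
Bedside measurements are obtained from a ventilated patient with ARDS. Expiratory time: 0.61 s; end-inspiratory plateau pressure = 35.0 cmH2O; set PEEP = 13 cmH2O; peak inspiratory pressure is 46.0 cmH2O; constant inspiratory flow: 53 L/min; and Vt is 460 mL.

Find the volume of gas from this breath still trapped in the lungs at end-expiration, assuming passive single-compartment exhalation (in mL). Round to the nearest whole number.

Flow: 53 L/min ÷ 60 = 0.8833 L/s.
R = (PIP − Pplat)/V̇ = (46.0 − 35.0) / 0.8833 = 11.0/0.8833 = 12.453 cmH2O·s/L.
C = Vt/(Pplat − PEEP) = 460.0 / (35.0 − 13) = 460.0/22.0 = 20.909 mL/cmH2O.
τ = R × C = 12.453 × 0.02091 L/cmH2O = 0.2604 s.
Fraction remaining = e^(−Te/τ) = e^(−0.61/0.2604) = 0.09608.
Trapped volume = 460.0 × 0.09608 = 44.197 mL.

44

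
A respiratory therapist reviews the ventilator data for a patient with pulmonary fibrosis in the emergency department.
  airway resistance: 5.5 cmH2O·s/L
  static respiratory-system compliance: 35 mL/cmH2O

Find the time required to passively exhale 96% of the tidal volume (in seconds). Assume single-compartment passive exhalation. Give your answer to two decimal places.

τ = R × C = 5.5 × 35 mL/cmH2O = 5.5 × 0.035 L/cmH2O = 0.1925 s.
Exhaled fraction f = 1 − e^(−t/τ) → t = −τ·ln(1 − f) = −0.1925·ln(0.04) = 0.6196 s.

0.62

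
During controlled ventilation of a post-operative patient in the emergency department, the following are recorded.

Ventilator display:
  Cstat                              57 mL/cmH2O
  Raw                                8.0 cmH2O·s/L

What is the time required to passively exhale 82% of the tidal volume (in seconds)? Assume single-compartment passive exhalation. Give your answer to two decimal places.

0.78

τ = R × C = 8.0 × 57 mL/cmH2O = 8.0 × 0.057 L/cmH2O = 0.456 s.
Exhaled fraction f = 1 − e^(−t/τ) → t = −τ·ln(1 − f) = −0.456·ln(0.18) = 0.7819 s.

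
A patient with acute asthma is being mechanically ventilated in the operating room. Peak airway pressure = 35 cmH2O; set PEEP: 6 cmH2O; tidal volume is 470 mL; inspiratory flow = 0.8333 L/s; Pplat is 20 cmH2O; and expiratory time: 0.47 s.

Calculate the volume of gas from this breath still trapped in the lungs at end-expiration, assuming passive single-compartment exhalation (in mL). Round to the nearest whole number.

R = (PIP − Pplat)/V̇ = (35 − 20) / 0.8333 = 15.0/0.8333 = 18.001 cmH2O·s/L.
C = Vt/(Pplat − PEEP) = 470.0 / (20 − 6) = 470.0/14.0 = 33.571 mL/cmH2O.
τ = R × C = 18.001 × 0.03357 L/cmH2O = 0.6043 s.
Fraction remaining = e^(−Te/τ) = e^(−0.47/0.6043) = 0.4594.
Trapped volume = 470.0 × 0.4594 = 215.92 mL.

216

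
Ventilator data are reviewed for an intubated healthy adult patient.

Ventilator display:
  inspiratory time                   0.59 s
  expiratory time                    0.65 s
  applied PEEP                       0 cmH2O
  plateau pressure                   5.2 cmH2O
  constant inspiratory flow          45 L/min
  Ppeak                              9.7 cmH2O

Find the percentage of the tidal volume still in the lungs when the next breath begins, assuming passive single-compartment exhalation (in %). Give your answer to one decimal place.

Flow: 45 L/min ÷ 60 = 0.75 L/s.
Vt = flow × Ti = 0.75 L/s × 0.59 s × 1000 mL/L = 442.5 mL.
R = (PIP − Pplat)/V̇ = (9.7 − 5.2) / 0.75 = 4.5/0.75 = 6.0 cmH2O·s/L.
C = Vt/(Pplat − PEEP) = 442.5 / (5.2 − 0) = 442.5/5.2 = 85.096 mL/cmH2O.
τ = R × C = 6.0 × 0.0851 L/cmH2O = 0.5106 s.
Fraction remaining at end-expiration = e^(−Te/τ) = e^(−0.65/0.5106) = 0.28 → 28.0%.

28.0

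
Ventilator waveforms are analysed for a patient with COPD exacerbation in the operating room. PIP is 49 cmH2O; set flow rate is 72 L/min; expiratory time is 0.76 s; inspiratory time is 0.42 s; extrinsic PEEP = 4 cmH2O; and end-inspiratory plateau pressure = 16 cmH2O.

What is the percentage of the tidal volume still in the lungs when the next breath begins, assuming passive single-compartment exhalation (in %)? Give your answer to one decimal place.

Flow: 72 L/min ÷ 60 = 1.2 L/s.
Vt = flow × Ti = 1.2 L/s × 0.42 s × 1000 mL/L = 504.0 mL.
R = (PIP − Pplat)/V̇ = (49 − 16) / 1.2 = 33.0/1.2 = 27.5 cmH2O·s/L.
C = Vt/(Pplat − PEEP) = 504.0 / (16 − 4) = 504.0/12.0 = 42.0 mL/cmH2O.
τ = R × C = 27.5 × 0.042 L/cmH2O = 1.155 s.
Fraction remaining at end-expiration = e^(−Te/τ) = e^(−0.76/1.155) = 0.5179 → 51.79%.

51.8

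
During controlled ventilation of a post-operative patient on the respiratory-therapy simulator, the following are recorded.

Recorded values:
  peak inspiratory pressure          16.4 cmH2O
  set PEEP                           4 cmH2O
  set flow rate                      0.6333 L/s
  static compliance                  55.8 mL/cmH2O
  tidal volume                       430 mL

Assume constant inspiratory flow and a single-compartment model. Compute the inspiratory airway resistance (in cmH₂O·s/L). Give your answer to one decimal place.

7.4

Equation of motion (constant flow): PIP = Vt/C + R·V̇ + PEEP.
R·V̇ = PIP − Vt/C − PEEP = 16.4 − 430/55.8 − 4 = 16.4 − 7.706 − 4 = 4.694 cmH2O.
R = 4.694 / 0.6333 = 7.412 cmH2O·s/L.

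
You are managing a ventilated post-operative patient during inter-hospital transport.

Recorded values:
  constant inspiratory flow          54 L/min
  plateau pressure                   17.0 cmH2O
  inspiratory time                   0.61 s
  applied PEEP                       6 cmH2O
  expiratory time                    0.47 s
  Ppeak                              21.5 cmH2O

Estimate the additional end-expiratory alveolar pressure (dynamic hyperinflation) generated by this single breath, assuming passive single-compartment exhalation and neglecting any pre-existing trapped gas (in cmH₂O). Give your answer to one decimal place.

1.7

Flow: 54 L/min ÷ 60 = 0.9 L/s.
Vt = flow × Ti = 0.9 L/s × 0.61 s × 1000 mL/L = 549.0 mL.
R = (PIP − Pplat)/V̇ = (21.5 − 17.0) / 0.9 = 4.5/0.9 = 5.0 cmH2O·s/L.
C = Vt/(Pplat − PEEP) = 549.0 / (17.0 − 6) = 549.0/11.0 = 49.909 mL/cmH2O.
τ = R × C = 5.0 × 0.04991 L/cmH2O = 0.2496 s.
Fraction remaining = e^(−Te/τ) = e^(−0.47/0.2496) = 0.1521; trapped volume = 549.0 × 0.1521 = 83.503 mL.
Additional alveolar pressure from trapping ≈ V_trapped / C = 83.503 / 49.909 = 1.673 cmH2O.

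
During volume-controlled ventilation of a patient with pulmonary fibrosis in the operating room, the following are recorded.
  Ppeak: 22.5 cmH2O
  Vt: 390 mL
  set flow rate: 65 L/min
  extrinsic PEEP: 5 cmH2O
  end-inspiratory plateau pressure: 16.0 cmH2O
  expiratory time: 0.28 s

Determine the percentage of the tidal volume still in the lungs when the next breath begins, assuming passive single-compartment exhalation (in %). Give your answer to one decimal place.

Flow: 65 L/min ÷ 60 = 1.0833 L/s.
R = (PIP − Pplat)/V̇ = (22.5 − 16.0) / 1.0833 = 6.5/1.0833 = 6.0 cmH2O·s/L.
C = Vt/(Pplat − PEEP) = 390.0 / (16.0 − 5) = 390.0/11.0 = 35.455 mL/cmH2O.
τ = R × C = 6.0 × 0.03546 L/cmH2O = 0.2128 s.
Fraction remaining at end-expiration = e^(−Te/τ) = e^(−0.28/0.2128) = 0.2683 → 26.83%.

26.8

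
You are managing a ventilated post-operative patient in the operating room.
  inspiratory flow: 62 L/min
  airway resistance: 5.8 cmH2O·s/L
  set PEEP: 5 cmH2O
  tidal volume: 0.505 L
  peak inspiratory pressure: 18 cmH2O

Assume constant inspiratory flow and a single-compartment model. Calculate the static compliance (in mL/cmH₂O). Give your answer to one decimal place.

72.1

Flow: 62 L/min ÷ 60 = 1.0333 L/s.
Equation of motion (constant flow): PIP = Vt/C + R·V̇ + PEEP.
Vt/C = PIP − R·V̇ − PEEP = 18 − 5.8×1.0333 − 5 = 18 − 5.993 − 5 = 7.007 cmH2O.
C = Vt / 7.007 = 505 / 7.007 = 72.071 mL/cmH2O.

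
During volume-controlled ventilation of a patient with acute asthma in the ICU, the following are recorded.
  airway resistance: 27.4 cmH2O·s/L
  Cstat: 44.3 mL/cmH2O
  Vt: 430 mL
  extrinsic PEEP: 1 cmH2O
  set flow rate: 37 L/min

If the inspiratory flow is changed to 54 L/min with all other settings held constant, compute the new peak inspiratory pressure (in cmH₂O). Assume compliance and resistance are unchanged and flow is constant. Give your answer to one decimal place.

Flow: 37 L/min ÷ 60 = 0.6167 L/s.
New flow: 54 L/min ÷ 60 = 0.9 L/s.
PIP = Vt/C + R·V̇ + PEEP (constant-flow equation of motion).
Only the resistive term changes: ΔPIP = R × ΔV̇ = 27.4 × (0.9 − 0.6167) = 27.4 × 0.2833 = 7.762 cmH2O.
Original PIP = 430/44.3 + 27.4×0.6167 + 1 = 27.604 cmH2O; new PIP = 27.604 + (7.762) = 35.366 cmH2O.

35.4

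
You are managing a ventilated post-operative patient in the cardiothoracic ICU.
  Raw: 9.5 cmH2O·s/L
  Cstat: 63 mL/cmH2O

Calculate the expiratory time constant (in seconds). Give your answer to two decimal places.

τ = R × C = 9.5 × 63 mL/cmH2O = 9.5 × 0.063 L/cmH2O = 0.5985 s.

0.60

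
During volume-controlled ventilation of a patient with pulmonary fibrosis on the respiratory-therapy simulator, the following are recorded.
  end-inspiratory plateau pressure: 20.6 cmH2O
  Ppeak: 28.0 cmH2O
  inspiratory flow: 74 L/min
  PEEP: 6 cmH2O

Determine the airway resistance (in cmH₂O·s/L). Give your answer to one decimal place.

Flow: 74 L/min ÷ 60 = 1.2333 L/s.
Raw = (PIP − Pplat) / flow = (28.0 − 20.6) / 1.2333 = 7.4 / 1.2333 = 6.0 cmH2O·s/L.

6.0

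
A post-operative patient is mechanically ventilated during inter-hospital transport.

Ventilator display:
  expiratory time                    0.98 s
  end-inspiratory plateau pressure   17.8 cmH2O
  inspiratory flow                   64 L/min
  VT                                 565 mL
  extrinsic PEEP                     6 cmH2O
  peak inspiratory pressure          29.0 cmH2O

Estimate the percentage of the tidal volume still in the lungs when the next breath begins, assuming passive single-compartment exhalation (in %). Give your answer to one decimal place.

Flow: 64 L/min ÷ 60 = 1.0667 L/s.
R = (PIP − Pplat)/V̇ = (29.0 − 17.8) / 1.0667 = 11.2/1.0667 = 10.5 cmH2O·s/L.
C = Vt/(Pplat − PEEP) = 565.0 / (17.8 − 6) = 565.0/11.8 = 47.881 mL/cmH2O.
τ = R × C = 10.5 × 0.04788 L/cmH2O = 0.5027 s.
Fraction remaining at end-expiration = e^(−Te/τ) = e^(−0.98/0.5027) = 0.1423 → 14.23%.

14.2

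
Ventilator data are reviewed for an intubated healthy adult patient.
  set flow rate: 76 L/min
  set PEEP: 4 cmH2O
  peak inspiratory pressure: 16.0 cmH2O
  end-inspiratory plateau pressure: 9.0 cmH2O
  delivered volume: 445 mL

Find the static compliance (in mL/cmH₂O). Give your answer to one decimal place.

Cstat = Vt / (Pplat − PEEP) = 445 / (9.0 − 4) = 445 / 5.0 = 89.0 mL/cmH2O.

89.0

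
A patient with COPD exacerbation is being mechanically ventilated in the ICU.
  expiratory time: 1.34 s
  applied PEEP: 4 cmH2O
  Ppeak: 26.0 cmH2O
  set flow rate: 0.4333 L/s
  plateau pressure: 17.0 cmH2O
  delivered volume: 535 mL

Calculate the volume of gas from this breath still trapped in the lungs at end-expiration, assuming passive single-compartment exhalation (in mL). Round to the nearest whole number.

R = (PIP − Pplat)/V̇ = (26.0 − 17.0) / 0.4333 = 9.0/0.4333 = 20.771 cmH2O·s/L.
C = Vt/(Pplat − PEEP) = 535.0 / (17.0 − 4) = 535.0/13.0 = 41.154 mL/cmH2O.
τ = R × C = 20.771 × 0.04115 L/cmH2O = 0.8547 s.
Fraction remaining = e^(−Te/τ) = e^(−1.34/0.8547) = 0.2085.
Trapped volume = 535.0 × 0.2085 = 111.55 mL.

112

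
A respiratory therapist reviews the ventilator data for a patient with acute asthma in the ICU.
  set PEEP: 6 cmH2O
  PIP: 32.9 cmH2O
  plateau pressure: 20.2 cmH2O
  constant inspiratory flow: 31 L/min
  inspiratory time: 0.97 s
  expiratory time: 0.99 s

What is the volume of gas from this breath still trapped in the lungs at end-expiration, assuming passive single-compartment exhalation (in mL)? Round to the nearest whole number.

Flow: 31 L/min ÷ 60 = 0.5167 L/s.
Vt = flow × Ti = 0.5167 L/s × 0.97 s × 1000 mL/L = 501.2 mL.
R = (PIP − Pplat)/V̇ = (32.9 − 20.2) / 0.5167 = 12.7/0.5167 = 24.579 cmH2O·s/L.
C = Vt/(Pplat − PEEP) = 501.2 / (20.2 − 6) = 501.2/14.2 = 35.296 mL/cmH2O.
τ = R × C = 24.579 × 0.0353 L/cmH2O = 0.8676 s.
Fraction remaining = e^(−Te/τ) = e^(−0.99/0.8676) = 0.3195.
Trapped volume = 501.2 × 0.3195 = 160.13 mL.

160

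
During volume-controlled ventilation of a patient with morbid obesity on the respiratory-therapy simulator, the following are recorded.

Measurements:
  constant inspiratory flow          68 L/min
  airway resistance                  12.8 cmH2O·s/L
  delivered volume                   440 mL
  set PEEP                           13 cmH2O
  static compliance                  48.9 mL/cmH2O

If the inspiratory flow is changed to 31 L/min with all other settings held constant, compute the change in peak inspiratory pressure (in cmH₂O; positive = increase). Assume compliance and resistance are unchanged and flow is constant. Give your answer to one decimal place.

-7.9

Flow: 68 L/min ÷ 60 = 1.1333 L/s.
New flow: 31 L/min ÷ 60 = 0.5167 L/s.
PIP = Vt/C + R·V̇ + PEEP (constant-flow equation of motion).
Only the resistive term changes: ΔPIP = R × ΔV̇ = 12.8 × (0.5167 − 1.1333) = 12.8 × -0.6166 = -7.892 cmH2O.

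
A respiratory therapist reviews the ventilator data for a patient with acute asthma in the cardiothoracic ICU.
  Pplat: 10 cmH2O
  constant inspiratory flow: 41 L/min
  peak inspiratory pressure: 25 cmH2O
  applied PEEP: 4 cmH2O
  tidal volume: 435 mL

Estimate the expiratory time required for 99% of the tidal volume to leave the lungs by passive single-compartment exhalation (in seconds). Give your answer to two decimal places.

Flow: 41 L/min ÷ 60 = 0.6833 L/s.
R = (PIP − Pplat)/V̇ = (25 − 10) / 0.6833 = 15.0/0.6833 = 21.952 cmH2O·s/L.
C = Vt/(Pplat − PEEP) = 435.0 / (10 − 4) = 435.0/6.0 = 72.5 mL/cmH2O.
τ = R × C = 21.952 × 0.0725 L/cmH2O = 1.592 s.
t = −τ·ln(1 − 0.99) = −1.592·ln(0.01) = 7.331 s.

7.33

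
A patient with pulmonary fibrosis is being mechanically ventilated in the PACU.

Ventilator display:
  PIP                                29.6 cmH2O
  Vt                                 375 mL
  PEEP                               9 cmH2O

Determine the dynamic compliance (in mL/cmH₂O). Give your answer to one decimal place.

Dynamic compliance = Vt / (PIP − PEEP) = 375 / (29.6 − 9) = 375 / 20.6 = 18.204 mL/cmH2O.

18.2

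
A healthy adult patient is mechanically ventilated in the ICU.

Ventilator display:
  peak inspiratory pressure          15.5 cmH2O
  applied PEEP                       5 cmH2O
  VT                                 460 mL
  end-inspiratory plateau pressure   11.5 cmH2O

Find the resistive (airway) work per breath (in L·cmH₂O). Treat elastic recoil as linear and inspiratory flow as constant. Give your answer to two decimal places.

1.84

With constant inspiratory flow the resistive pressure is constant at PIP − Pplat = 15.5 − 11.5 = 4.0 cmH2O, so resistive work = 4.0 × 0.460 = 1.84 L·cmH2O.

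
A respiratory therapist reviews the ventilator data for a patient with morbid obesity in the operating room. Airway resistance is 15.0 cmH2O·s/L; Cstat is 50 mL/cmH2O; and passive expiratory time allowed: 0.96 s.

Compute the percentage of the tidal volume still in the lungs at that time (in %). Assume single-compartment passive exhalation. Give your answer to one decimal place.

27.8

τ = R × C = 15.0 × 50 mL/cmH2O = 15.0 × 0.050 L/cmH2O = 0.75 s.
Passive exhalation: V(t)/V₀ = e^(−t/τ) = e^(−0.96/0.75) = 0.278.
Fraction remaining = 0.278 → 27.8%.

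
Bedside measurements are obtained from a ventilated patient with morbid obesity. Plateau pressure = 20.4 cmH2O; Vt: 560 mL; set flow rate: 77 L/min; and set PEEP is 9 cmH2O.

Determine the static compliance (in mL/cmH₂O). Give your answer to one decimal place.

49.1

Cstat = Vt / (Pplat − PEEP) = 560 / (20.4 − 9) = 560 / 11.4 = 49.123 mL/cmH2O.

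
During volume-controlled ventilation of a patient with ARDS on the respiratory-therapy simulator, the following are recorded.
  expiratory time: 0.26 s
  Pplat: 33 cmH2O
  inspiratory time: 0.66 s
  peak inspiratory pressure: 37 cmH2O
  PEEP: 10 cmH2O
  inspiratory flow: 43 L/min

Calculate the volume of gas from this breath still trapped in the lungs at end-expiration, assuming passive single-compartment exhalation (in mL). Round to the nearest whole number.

Flow: 43 L/min ÷ 60 = 0.7167 L/s.
Vt = flow × Ti = 0.7167 L/s × 0.66 s × 1000 mL/L = 473.02 mL.
R = (PIP − Pplat)/V̇ = (37 − 33) / 0.7167 = 4.0/0.7167 = 5.581 cmH2O·s/L.
C = Vt/(Pplat − PEEP) = 473.02 / (33 − 10) = 473.02/23.0 = 20.566 mL/cmH2O.
τ = R × C = 5.581 × 0.02057 L/cmH2O = 0.1148 s.
Fraction remaining = e^(−Te/τ) = e^(−0.26/0.1148) = 0.1038.
Trapped volume = 473.02 × 0.1038 = 49.099 mL.

49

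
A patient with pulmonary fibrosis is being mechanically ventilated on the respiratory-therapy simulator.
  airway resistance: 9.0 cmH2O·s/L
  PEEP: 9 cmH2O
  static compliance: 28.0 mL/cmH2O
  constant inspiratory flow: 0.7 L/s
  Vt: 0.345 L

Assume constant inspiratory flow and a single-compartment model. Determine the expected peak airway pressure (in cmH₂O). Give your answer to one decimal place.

27.6

Equation of motion (constant flow): PIP = Vt/C + R·V̇ + PEEP.
PIP = 345/28.0 + 9.0×0.7 + 9 = 12.321 + 6.3 + 9 = 27.621 cmH2O.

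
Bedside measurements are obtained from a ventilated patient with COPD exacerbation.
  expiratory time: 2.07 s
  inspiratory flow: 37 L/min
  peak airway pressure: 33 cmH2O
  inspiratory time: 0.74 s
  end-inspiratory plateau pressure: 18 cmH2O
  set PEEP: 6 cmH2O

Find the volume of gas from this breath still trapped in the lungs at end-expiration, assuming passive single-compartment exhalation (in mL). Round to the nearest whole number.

Flow: 37 L/min ÷ 60 = 0.6167 L/s.
Vt = flow × Ti = 0.6167 L/s × 0.74 s × 1000 mL/L = 456.36 mL.
R = (PIP − Pplat)/V̇ = (33 − 18) / 0.6167 = 15.0/0.6167 = 24.323 cmH2O·s/L.
C = Vt/(Pplat − PEEP) = 456.36 / (18 − 6) = 456.36/12.0 = 38.03 mL/cmH2O.
τ = R × C = 24.323 × 0.03803 L/cmH2O = 0.925 s.
Fraction remaining = e^(−Te/τ) = e^(−2.07/0.925) = 0.1067.
Trapped volume = 456.36 × 0.1067 = 48.694 mL.

49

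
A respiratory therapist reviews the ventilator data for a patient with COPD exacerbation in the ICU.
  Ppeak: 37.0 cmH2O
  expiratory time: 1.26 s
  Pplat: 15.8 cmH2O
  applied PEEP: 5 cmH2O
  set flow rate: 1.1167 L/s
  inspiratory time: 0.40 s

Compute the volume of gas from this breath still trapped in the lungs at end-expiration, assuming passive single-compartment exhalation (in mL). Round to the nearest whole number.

Vt = flow × Ti = 1.1167 L/s × 0.40 s × 1000 mL/L = 446.68 mL.
R = (PIP − Pplat)/V̇ = (37.0 − 15.8) / 1.1167 = 21.2/1.1167 = 18.985 cmH2O·s/L.
C = Vt/(Pplat − PEEP) = 446.68 / (15.8 − 5) = 446.68/10.8 = 41.359 mL/cmH2O.
τ = R × C = 18.985 × 0.04136 L/cmH2O = 0.7852 s.
Fraction remaining = e^(−Te/τ) = e^(−1.26/0.7852) = 0.201.
Trapped volume = 446.68 × 0.201 = 89.783 mL.

90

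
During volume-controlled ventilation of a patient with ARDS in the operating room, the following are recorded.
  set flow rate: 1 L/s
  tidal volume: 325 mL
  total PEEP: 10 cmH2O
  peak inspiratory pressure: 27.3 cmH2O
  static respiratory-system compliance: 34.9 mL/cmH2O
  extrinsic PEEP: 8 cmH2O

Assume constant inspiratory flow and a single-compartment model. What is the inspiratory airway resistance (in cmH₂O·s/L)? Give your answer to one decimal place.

Total PEEP = 10 cmH2O (set 8 + intrinsic 2); this is the baseline alveolar pressure.
Equation of motion (constant flow): PIP = Vt/C + R·V̇ + PEEP.
R·V̇ = PIP − Vt/C − PEEP = 27.3 − 325/34.9 − 10 = 27.3 − 9.312 − 10 = 7.988 cmH2O.
R = 7.988 / 1 = 7.988 cmH2O·s/L.

8.0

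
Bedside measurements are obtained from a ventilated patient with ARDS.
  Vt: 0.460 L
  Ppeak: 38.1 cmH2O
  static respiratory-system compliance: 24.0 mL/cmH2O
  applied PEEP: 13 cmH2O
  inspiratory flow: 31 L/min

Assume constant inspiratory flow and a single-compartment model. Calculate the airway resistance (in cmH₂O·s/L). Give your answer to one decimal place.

Flow: 31 L/min ÷ 60 = 0.5167 L/s.
Equation of motion (constant flow): PIP = Vt/C + R·V̇ + PEEP.
R·V̇ = PIP − Vt/C − PEEP = 38.1 − 460/24.0 − 13 = 38.1 − 19.167 − 13 = 5.933 cmH2O.
R = 5.933 / 0.5167 = 11.482 cmH2O·s/L.

11.5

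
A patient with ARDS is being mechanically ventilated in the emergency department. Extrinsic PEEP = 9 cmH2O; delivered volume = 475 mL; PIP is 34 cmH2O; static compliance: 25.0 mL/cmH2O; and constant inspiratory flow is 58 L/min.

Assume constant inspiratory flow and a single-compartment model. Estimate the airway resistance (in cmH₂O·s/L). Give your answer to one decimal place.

6.2

Flow: 58 L/min ÷ 60 = 0.9667 L/s.
Equation of motion (constant flow): PIP = Vt/C + R·V̇ + PEEP.
R·V̇ = PIP − Vt/C − PEEP = 34 − 475/25.0 − 9 = 34 − 19.0 − 9 = 6.0 cmH2O.
R = 6.0 / 0.9667 = 6.207 cmH2O·s/L.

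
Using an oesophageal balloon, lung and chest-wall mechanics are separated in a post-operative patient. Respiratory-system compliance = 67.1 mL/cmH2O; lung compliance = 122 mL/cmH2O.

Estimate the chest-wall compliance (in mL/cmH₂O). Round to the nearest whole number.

1/Ccw = 1/Crs − 1/CL.
1/Ccw = 1/67.1 − 1/122 = 0.006706.
Ccw = 149.12 mL/cmH2O.

149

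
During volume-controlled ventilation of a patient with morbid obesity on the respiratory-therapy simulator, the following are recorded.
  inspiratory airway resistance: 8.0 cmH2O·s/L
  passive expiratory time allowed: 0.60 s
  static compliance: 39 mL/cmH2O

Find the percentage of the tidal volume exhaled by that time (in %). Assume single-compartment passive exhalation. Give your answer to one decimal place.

85.4

τ = R × C = 8.0 × 39 mL/cmH2O = 8.0 × 0.039 L/cmH2O = 0.312 s.
Passive exhalation: V(t)/V₀ = e^(−t/τ) = e^(−0.60/0.312) = 0.1462.
Fraction exhaled = 1 − 0.1462 = 0.8538 → 85.38%.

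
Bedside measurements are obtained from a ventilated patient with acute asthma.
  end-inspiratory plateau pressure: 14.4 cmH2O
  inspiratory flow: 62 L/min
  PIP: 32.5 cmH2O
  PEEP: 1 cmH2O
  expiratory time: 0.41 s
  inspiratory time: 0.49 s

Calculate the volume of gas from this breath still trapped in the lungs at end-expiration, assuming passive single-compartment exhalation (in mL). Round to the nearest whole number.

273

Flow: 62 L/min ÷ 60 = 1.0333 L/s.
Vt = flow × Ti = 1.0333 L/s × 0.49 s × 1000 mL/L = 506.32 mL.
R = (PIP − Pplat)/V̇ = (32.5 − 14.4) / 1.0333 = 18.1/1.0333 = 17.517 cmH2O·s/L.
C = Vt/(Pplat − PEEP) = 506.32 / (14.4 − 1) = 506.32/13.4 = 37.785 mL/cmH2O.
τ = R × C = 17.517 × 0.03779 L/cmH2O = 0.662 s.
Fraction remaining = e^(−Te/τ) = e^(−0.41/0.662) = 0.5383.
Trapped volume = 506.32 × 0.5383 = 272.55 mL.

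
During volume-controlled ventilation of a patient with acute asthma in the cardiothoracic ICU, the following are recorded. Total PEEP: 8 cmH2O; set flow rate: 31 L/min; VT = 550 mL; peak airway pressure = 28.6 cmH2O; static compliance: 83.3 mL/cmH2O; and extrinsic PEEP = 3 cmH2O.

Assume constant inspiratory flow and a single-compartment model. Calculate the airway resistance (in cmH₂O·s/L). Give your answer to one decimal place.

Flow: 31 L/min ÷ 60 = 0.5167 L/s.
Total PEEP = 8 cmH2O (set 3 + intrinsic 5); this is the baseline alveolar pressure.
Equation of motion (constant flow): PIP = Vt/C + R·V̇ + PEEP.
R·V̇ = PIP − Vt/C − PEEP = 28.6 − 550/83.3 − 8 = 28.6 − 6.603 − 8 = 13.997 cmH2O.
R = 13.997 / 0.5167 = 27.089 cmH2O·s/L.

27.1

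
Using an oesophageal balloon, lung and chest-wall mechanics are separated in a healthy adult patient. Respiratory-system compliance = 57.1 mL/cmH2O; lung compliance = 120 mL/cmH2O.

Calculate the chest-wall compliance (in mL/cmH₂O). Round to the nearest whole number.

109

1/Ccw = 1/Crs − 1/CL.
1/Ccw = 1/57.1 − 1/120 = 0.00918.
Ccw = 108.93 mL/cmH2O.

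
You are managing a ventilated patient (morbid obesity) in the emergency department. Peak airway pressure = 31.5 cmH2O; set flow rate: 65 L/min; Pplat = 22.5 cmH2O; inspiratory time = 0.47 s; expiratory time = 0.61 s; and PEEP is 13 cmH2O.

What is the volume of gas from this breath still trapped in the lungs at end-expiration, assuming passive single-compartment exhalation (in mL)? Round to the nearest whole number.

129

Flow: 65 L/min ÷ 60 = 1.0833 L/s.
Vt = flow × Ti = 1.0833 L/s × 0.47 s × 1000 mL/L = 509.15 mL.
R = (PIP − Pplat)/V̇ = (31.5 − 22.5) / 1.0833 = 9.0/1.0833 = 8.308 cmH2O·s/L.
C = Vt/(Pplat − PEEP) = 509.15 / (22.5 − 13) = 509.15/9.5 = 53.595 mL/cmH2O.
τ = R × C = 8.308 × 0.0536 L/cmH2O = 0.4453 s.
Fraction remaining = e^(−Te/τ) = e^(−0.61/0.4453) = 0.2541.
Trapped volume = 509.15 × 0.2541 = 129.38 mL.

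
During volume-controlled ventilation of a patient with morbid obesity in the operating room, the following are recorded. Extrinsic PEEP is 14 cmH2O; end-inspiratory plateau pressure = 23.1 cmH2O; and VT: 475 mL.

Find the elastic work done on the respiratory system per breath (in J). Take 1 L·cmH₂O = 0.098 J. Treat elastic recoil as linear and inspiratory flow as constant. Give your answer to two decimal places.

0.21

Elastic work ≈ ½ × (Pplat − PEEP) × Vt = 0.5 × (23.1 − 14) × 0.475 L = 0.5 × 9.1 × 0.475 = 2.161 L·cmH2O.
× 0.098 J/(L·cmH2O) → 0.2118 J.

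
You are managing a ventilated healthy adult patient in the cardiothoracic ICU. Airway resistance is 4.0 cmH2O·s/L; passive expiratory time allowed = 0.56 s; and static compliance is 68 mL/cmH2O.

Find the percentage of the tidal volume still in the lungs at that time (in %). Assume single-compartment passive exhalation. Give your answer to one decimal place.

12.8

τ = R × C = 4.0 × 68 mL/cmH2O = 4.0 × 0.068 L/cmH2O = 0.272 s.
Passive exhalation: V(t)/V₀ = e^(−t/τ) = e^(−0.56/0.272) = 0.1276.
Fraction remaining = 0.1276 → 12.76%.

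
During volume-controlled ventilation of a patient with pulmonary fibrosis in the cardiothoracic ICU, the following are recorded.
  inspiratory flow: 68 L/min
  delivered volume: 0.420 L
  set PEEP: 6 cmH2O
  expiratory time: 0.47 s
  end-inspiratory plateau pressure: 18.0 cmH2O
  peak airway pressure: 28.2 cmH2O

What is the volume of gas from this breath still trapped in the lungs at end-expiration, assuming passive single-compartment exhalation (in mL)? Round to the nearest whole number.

Flow: 68 L/min ÷ 60 = 1.1333 L/s.
R = (PIP − Pplat)/V̇ = (28.2 − 18.0) / 1.1333 = 10.2/1.1333 = 9.0 cmH2O·s/L.
C = Vt/(Pplat − PEEP) = 420.0 / (18.0 − 6) = 420.0/12.0 = 35.0 mL/cmH2O.
τ = R × C = 9.0 × 0.035 L/cmH2O = 0.315 s.
Fraction remaining = e^(−Te/τ) = e^(−0.47/0.315) = 0.2249.
Trapped volume = 420.0 × 0.2249 = 94.458 mL.

94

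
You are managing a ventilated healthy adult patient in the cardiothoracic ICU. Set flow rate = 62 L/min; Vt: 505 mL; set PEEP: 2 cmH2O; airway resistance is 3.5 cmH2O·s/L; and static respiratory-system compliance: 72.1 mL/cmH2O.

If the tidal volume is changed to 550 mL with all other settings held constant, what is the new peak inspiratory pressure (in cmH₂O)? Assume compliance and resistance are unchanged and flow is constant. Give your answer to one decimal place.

Flow: 62 L/min ÷ 60 = 1.0333 L/s.
PIP = Vt/C + R·V̇ + PEEP (constant-flow equation of motion).
Only the elastic term changes: ΔPIP = ΔVt / C = (550 − 505) / 72.1 = 0.6241 cmH2O.
Original PIP = 505/72.1 + 3.5×1.0333 + 2 = 12.621 cmH2O; new PIP = 12.621 + (0.6241) = 13.245 cmH2O.

13.2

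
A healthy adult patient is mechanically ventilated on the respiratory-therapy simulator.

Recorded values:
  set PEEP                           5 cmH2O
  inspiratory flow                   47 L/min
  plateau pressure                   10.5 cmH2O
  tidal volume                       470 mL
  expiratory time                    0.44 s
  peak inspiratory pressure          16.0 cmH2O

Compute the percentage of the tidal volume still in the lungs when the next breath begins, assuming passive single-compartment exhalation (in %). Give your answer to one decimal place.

Flow: 47 L/min ÷ 60 = 0.7833 L/s.
R = (PIP − Pplat)/V̇ = (16.0 − 10.5) / 0.7833 = 5.5/0.7833 = 7.022 cmH2O·s/L.
C = Vt/(Pplat − PEEP) = 470.0 / (10.5 − 5) = 470.0/5.5 = 85.455 mL/cmH2O.
τ = R × C = 7.022 × 0.08546 L/cmH2O = 0.6001 s.
Fraction remaining at end-expiration = e^(−Te/τ) = e^(−0.44/0.6001) = 0.4804 → 48.04%.

48.0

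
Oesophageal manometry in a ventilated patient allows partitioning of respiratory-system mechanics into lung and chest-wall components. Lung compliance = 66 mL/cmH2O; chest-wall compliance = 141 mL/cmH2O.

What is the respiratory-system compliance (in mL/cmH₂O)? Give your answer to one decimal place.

Lung and chest wall are elastances in series: 1/Crs = 1/CL + 1/Ccw.
1/Crs = 1/66 + 1/141 = 0.02224.
Crs = 44.964 mL/cmH2O.

45.0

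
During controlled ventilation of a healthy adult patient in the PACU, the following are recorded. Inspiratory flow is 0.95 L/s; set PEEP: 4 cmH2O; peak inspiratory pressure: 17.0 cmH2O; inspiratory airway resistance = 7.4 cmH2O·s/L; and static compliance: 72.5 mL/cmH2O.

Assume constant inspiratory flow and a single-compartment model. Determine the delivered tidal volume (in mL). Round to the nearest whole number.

433

Equation of motion (constant flow): PIP = Vt/C + R·V̇ + PEEP.
Vt/C = PIP − R·V̇ − PEEP = 17.0 − 7.03 − 4 = 5.97 cmH2O.
Vt = C × 5.97 = 72.5 × 5.97 = 432.83 mL.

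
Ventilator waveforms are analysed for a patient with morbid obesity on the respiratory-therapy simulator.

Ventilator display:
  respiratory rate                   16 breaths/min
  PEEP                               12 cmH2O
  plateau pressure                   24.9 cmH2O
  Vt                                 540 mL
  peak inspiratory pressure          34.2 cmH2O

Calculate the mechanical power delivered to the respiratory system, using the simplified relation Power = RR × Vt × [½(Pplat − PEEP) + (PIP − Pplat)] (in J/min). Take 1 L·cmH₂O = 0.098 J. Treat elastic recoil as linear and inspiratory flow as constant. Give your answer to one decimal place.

13.3

Per-breath work = Vt × [½(Pplat−PEEP) + (PIP−Pplat)] = 0.540 × [0.5×12.9 + 9.3] = 0.540 × 15.75 = 8.505 L·cmH2O.
Power = 16 × 8.505 = 136.08 L·cmH2O/min.
× 0.098 J/(L·cmH2O) → 13.336 J/min.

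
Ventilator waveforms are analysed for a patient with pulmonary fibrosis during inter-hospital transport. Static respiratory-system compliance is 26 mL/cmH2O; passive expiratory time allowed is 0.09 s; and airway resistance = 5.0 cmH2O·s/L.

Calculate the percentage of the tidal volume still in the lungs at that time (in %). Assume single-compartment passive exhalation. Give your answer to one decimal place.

50.0

τ = R × C = 5.0 × 26 mL/cmH2O = 5.0 × 0.026 L/cmH2O = 0.13 s.
Passive exhalation: V(t)/V₀ = e^(−t/τ) = e^(−0.09/0.13) = 0.5004.
Fraction remaining = 0.5004 → 50.04%.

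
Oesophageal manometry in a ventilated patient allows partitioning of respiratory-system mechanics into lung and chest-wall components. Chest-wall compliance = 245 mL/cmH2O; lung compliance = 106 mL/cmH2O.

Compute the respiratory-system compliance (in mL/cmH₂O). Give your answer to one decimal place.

74.0

Lung and chest wall are elastances in series: 1/Crs = 1/CL + 1/Ccw.
1/Crs = 1/106 + 1/245 = 0.01352.
Crs = 73.964 mL/cmH2O.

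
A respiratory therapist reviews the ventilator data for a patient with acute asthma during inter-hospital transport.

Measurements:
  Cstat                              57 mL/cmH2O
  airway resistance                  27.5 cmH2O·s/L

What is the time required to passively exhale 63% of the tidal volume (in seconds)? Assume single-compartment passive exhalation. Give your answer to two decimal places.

τ = R × C = 27.5 × 57 mL/cmH2O = 27.5 × 0.057 L/cmH2O = 1.568 s.
Exhaled fraction f = 1 − e^(−t/τ) → t = −τ·ln(1 − f) = −1.568·ln(0.37) = 1.559 s.

1.56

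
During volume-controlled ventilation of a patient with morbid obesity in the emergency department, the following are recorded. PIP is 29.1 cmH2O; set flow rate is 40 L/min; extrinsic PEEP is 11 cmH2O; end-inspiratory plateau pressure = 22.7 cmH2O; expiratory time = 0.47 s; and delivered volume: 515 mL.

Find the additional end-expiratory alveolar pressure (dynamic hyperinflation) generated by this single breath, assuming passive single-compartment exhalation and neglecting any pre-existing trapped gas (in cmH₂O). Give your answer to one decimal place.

3.8

Flow: 40 L/min ÷ 60 = 0.6667 L/s.
R = (PIP − Pplat)/V̇ = (29.1 − 22.7) / 0.6667 = 6.4/0.6667 = 9.6 cmH2O·s/L.
C = Vt/(Pplat − PEEP) = 515.0 / (22.7 − 11) = 515.0/11.7 = 44.017 mL/cmH2O.
τ = R × C = 9.6 × 0.04402 L/cmH2O = 0.4226 s.
Fraction remaining = e^(−Te/τ) = e^(−0.47/0.4226) = 0.3288; trapped volume = 515.0 × 0.3288 = 169.33 mL.
Additional alveolar pressure from trapping ≈ V_trapped / C = 169.33 / 44.017 = 3.847 cmH2O.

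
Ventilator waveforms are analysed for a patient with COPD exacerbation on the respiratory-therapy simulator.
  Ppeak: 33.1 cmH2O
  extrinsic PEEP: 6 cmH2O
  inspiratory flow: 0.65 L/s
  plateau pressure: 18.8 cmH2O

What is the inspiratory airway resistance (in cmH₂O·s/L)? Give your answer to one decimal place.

22.0

Raw = (PIP − Pplat) / flow = (33.1 − 18.8) / 0.65 = 14.3 / 0.65 = 22.0 cmH2O·s/L.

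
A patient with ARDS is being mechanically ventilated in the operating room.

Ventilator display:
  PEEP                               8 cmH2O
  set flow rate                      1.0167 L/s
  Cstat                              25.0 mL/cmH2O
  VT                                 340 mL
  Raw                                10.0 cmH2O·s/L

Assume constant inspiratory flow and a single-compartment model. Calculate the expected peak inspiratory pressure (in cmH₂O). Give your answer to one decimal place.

Equation of motion (constant flow): PIP = Vt/C + R·V̇ + PEEP.
PIP = 340/25.0 + 10.0×1.0167 + 8 = 13.6 + 10.167 + 8 = 31.767 cmH2O.

31.8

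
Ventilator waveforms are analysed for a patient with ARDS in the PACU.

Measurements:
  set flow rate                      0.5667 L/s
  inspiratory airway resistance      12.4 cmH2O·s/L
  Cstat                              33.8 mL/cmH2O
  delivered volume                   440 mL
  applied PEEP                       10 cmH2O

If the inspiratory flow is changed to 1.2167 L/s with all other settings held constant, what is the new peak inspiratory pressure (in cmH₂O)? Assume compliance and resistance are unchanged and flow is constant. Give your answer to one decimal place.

38.1

PIP = Vt/C + R·V̇ + PEEP (constant-flow equation of motion).
Only the resistive term changes: ΔPIP = R × ΔV̇ = 12.4 × (1.2167 − 0.5667) = 12.4 × 0.65 = 8.06 cmH2O.
Original PIP = 440/33.8 + 12.4×0.5667 + 10 = 30.045 cmH2O; new PIP = 30.045 + (8.06) = 38.105 cmH2O.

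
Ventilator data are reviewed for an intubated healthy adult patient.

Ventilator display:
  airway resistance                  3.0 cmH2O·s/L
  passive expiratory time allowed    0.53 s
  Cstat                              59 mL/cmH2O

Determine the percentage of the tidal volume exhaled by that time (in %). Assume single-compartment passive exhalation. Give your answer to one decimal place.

τ = R × C = 3.0 × 59 mL/cmH2O = 3.0 × 0.059 L/cmH2O = 0.177 s.
Passive exhalation: V(t)/V₀ = e^(−t/τ) = e^(−0.53/0.177) = 0.05007.
Fraction exhaled = 1 − 0.05007 = 0.9499 → 94.99%.

95.0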